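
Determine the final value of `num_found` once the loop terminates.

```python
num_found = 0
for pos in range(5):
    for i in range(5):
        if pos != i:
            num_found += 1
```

Let's trace through this code step by step.

Initialize: num_found = 0
Entering loop: for pos in range(5):
After iteration 1: pos = 0, num_found = 4
After iteration 2: pos = 1, num_found = 8
After iteration 3: pos = 2, num_found = 12
After iteration 4: pos = 3, num_found = 16
After iteration 5: pos = 4, num_found = 20
Loop ends.

Final answer: 20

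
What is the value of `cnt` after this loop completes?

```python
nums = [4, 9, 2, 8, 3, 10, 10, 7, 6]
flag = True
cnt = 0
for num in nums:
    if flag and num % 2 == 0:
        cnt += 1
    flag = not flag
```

Let's trace through this code step by step.

Initialize: nums = [4, 9, 2, 8, 3, 10, 10, 7, 6]
Initialize: flag = True
Initialize: cnt = 0
Entering loop: for num in nums:
After iteration 1: num = 4, flag = False, cnt = 1
After iteration 2: num = 9, flag = True, cnt = 1
After iteration 3: num = 2, flag = False, cnt = 2
After iteration 4: num = 8, flag = True, cnt = 2
After iteration 5: num = 3, flag = False, cnt = 2
After iteration 6: num = 10, flag = True, cnt = 2
After iteration 7: num = 10, flag = False, cnt = 3
After iteration 8: num = 7, flag = True, cnt = 3
After iteration 9: num = 6, flag = False, cnt = 4
Loop ends.

Final answer: 4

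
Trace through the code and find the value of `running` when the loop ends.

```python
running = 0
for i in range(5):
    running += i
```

Let's trace through this code step by step.

Initialize: running = 0
Entering loop: for i in range(5):
After iteration 1: i = 0, running = 0
After iteration 2: i = 1, running = 1
After iteration 3: i = 2, running = 3
After iteration 4: i = 3, running = 6
After iteration 5: i = 4, running = 10
Loop ends.

Final answer: 10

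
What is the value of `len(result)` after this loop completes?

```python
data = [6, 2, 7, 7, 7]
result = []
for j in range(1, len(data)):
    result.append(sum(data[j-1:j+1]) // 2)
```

Let's trace through this code step by step.

Initialize: data = [6, 2, 7, 7, 7]
Initialize: result = []
Entering loop: for j in range(1, len(data)):
After iteration 1: j = 1, result = [4]
After iteration 2: j = 2, result = [4, 4]
After iteration 3: j = 3, result = [4, 4, 7]
After iteration 4: j = 4, result = [4, 4, 7, 7]
Loop ends.
len(result) = 4

Final answer: 4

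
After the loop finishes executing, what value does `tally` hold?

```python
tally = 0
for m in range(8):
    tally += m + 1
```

Let's trace through this code step by step.

Initialize: tally = 0
Entering loop: for m in range(8):
After iteration 1: m = 0, tally = 1
After iteration 2: m = 1, tally = 3
After iteration 3: m = 2, tally = 6
After iteration 4: m = 3, tally = 10
After iteration 5: m = 4, tally = 15
After iteration 6: m = 5, tally = 21
After iteration 7: m = 6, tally = 28
After iteration 8: m = 7, tally = 36
Loop ends.

Final answer: 36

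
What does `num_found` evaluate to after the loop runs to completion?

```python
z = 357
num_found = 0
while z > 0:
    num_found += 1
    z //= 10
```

Let's trace through this code step by step.

Initialize: z = 357
Initialize: num_found = 0
Entering loop: while z > 0:
After iteration 1: z = 35, num_found = 1
After iteration 2: z = 3, num_found = 2
After iteration 3: z = 0, num_found = 3
Loop ends.

Final answer: 3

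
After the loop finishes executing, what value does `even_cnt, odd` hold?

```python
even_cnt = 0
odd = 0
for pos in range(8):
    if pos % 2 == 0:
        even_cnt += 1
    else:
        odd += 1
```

Let's trace through this code step by step.

Initialize: even_cnt = 0
Initialize: odd = 0
Entering loop: for pos in range(8):
After iteration 1: pos = 0, even_cnt = 1, odd = 0
After iteration 2: pos = 1, even_cnt = 1, odd = 1
After iteration 3: pos = 2, even_cnt = 2, odd = 1
After iteration 4: pos = 3, even_cnt = 2, odd = 2
After iteration 5: pos = 4, even_cnt = 3, odd = 2
After iteration 6: pos = 5, even_cnt = 3, odd = 3
After iteration 7: pos = 6, even_cnt = 4, odd = 3
After iteration 8: pos = 7, even_cnt = 4, odd = 4
Loop ends.

Final answer: 4, 4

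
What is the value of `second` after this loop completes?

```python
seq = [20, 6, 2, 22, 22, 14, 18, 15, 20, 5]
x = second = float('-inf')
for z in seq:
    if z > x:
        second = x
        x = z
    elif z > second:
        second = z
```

Let's trace through this code step by step.

Initialize: seq = [20, 6, 2, 22, 22, 14, 18, 15, 20, 5]
Initialize: x = -inf
Initialize: second = -inf
Entering loop: for z in seq:
After iteration 1: z = 20, x = 20, second = -inf
After iteration 2: z = 6, x = 20, second = 6
After iteration 3: z = 2, x = 20, second = 6
After iteration 4: z = 22, x = 22, second = 20
After iteration 5: z = 22, x = 22, second = 22
After iteration 6: z = 14, x = 22, second = 22
After iteration 7: z = 18, x = 22, second = 22
After iteration 8: z = 15, x = 22, second = 22
After iteration 9: z = 20, x = 22, second = 22
After iteration 10: z = 5, x = 22, second = 22
Loop ends.

Final answer: 22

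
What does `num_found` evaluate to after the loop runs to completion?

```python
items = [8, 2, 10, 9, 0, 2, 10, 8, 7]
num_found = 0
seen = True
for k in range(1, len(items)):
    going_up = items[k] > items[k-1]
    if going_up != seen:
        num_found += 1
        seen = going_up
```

Let's trace through this code step by step.

Initialize: items = [8, 2, 10, 9, 0, 2, 10, 8, 7]
Initialize: num_found = 0
Initialize: seen = True
Entering loop: for k in range(1, len(items)):
After iteration 1: k = 1, num_found = 1, seen = False, going_up = False
After iteration 2: k = 2, num_found = 2, seen = True, going_up = True
After iteration 3: k = 3, num_found = 3, seen = False, going_up = False
After iteration 4: k = 4, num_found = 3, seen = False, going_up = False
After iteration 5: k = 5, num_found = 4, seen = True, going_up = True
After iteration 6: k = 6, num_found = 4, seen = True, going_up = True
After iteration 7: k = 7, num_found = 5, seen = False, going_up = False
After iteration 8: k = 8, num_found = 5, seen = False, going_up = False
Loop ends.

Final answer: 5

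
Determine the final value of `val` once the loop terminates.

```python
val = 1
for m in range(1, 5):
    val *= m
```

Let's trace through this code step by step.

Initialize: val = 1
Entering loop: for m in range(1, 5):
After iteration 1: m = 1, val = 1
After iteration 2: m = 2, val = 2
After iteration 3: m = 3, val = 6
After iteration 4: m = 4, val = 24
Loop ends.

Final answer: 24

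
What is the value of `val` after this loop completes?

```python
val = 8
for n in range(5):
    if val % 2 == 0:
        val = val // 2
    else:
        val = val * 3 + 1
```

Let's trace through this code step by step.

Initialize: val = 8
Entering loop: for n in range(5):
After iteration 1: n = 0, val = 4
After iteration 2: n = 1, val = 2
After iteration 3: n = 2, val = 1
After iteration 4: n = 3, val = 4
After iteration 5: n = 4, val = 2
Loop ends.

Final answer: 2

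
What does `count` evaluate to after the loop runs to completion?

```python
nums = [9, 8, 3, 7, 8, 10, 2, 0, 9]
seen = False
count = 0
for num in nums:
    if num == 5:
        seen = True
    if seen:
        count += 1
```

Let's trace through this code step by step.

Initialize: nums = [9, 8, 3, 7, 8, 10, 2, 0, 9]
Initialize: seen = False
Initialize: count = 0
Entering loop: for num in nums:
After iteration 1: num = 9, count = 0
After iteration 2: num = 8, count = 0
After iteration 3: num = 3, count = 0
After iteration 4: num = 7, count = 0
After iteration 5: num = 8, count = 0
After iteration 6: num = 10, count = 0
After iteration 7: num = 2, count = 0
After iteration 8: num = 0, count = 0
After iteration 9: num = 9, count = 0
Loop ends.

Final answer: 0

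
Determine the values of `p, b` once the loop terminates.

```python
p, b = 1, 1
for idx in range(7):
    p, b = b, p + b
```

Let's trace through this code step by step.

Initialize: p = 1
Initialize: b = 1
Entering loop: for idx in range(7):
After iteration 1: idx = 0, p = 1, b = 2
After iteration 2: idx = 1, p = 2, b = 3
After iteration 3: idx = 2, p = 3, b = 5
After iteration 4: idx = 3, p = 5, b = 8
After iteration 5: idx = 4, p = 8, b = 13
After iteration 6: idx = 5, p = 13, b = 21
After iteration 7: idx = 6, p = 21, b = 34
Loop ends.

Final answer: 21, 34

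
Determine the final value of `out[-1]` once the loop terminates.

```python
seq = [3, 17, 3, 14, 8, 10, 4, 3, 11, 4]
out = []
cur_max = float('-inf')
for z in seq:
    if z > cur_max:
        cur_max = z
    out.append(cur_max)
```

Let's trace through this code step by step.

Initialize: seq = [3, 17, 3, 14, 8, 10, 4, 3, 11, 4]
Initialize: out = []
Initialize: cur_max = -inf
Entering loop: for z in seq:
After iteration 1: z = 3, out = [3], cur_max = 3
After iteration 2: z = 17, out = [3, 17], cur_max = 17
After iteration 3: z = 3, out = [3, 17, 17], cur_max = 17
After iteration 4: z = 14, out = [3, 17, 17, 17], cur_max = 17
After iteration 5: z = 8, out = [3, 17, 17, 17, 17], cur_max = 17
After iteration 6: z = 10, out = [3, 17, 17, 17, 17, 17], cur_max = 17
After iteration 7: z = 4, out = [3, 17, 17, 17, 17, 17, 17], cur_max = 17
After iteration 8: z = 3, out = [3, 17, 17, 17, 17, 17, 17, 17], cur_max = 17
After iteration 9: z = 11, out = [3, 17, 17, 17, 17, 17, 17, 17, 17], cur_max = 17
After iteration 10: z = 4, out = [3, 17, 17, 17, 17, 17, 17, 17, 17, 17], cur_max = 17
Loop ends.
out[-1] = 17

Final answer: 17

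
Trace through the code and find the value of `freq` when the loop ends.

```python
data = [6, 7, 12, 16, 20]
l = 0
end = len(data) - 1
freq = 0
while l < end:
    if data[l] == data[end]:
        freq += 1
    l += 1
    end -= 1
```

Let's trace through this code step by step.

Initialize: data = [6, 7, 12, 16, 20]
Initialize: l = 0
Initialize: end = 4
Initialize: freq = 0
Entering loop: while l < end:
After iteration 1: l = 1, end = 3, freq = 0
After iteration 2: l = 2, end = 2, freq = 0
Loop ends.

Final answer: 0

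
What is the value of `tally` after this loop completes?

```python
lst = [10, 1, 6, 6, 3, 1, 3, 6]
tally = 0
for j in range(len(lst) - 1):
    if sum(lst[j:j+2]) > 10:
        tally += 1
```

Let's trace through this code step by step.

Initialize: lst = [10, 1, 6, 6, 3, 1, 3, 6]
Initialize: tally = 0
Entering loop: for j in range(len(lst) - 1):
After iteration 1: j = 0, tally = 1
After iteration 2: j = 1, tally = 1
After iteration 3: j = 2, tally = 2
After iteration 4: j = 3, tally = 2
After iteration 5: j = 4, tally = 2
After iteration 6: j = 5, tally = 2
After iteration 7: j = 6, tally = 2
Loop ends.

Final answer: 2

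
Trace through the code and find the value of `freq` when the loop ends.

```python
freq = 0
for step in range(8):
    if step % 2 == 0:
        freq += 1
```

Let's trace through this code step by step.

Initialize: freq = 0
Entering loop: for step in range(8):
After iteration 1: step = 0, freq = 1
After iteration 2: step = 1, freq = 1
After iteration 3: step = 2, freq = 2
After iteration 4: step = 3, freq = 2
After iteration 5: step = 4, freq = 3
After iteration 6: step = 5, freq = 3
After iteration 7: step = 6, freq = 4
After iteration 8: step = 7, freq = 4
Loop ends.

Final answer: 4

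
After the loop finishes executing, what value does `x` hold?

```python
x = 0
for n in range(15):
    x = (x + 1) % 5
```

Let's trace through this code step by step.

Initialize: x = 0
Entering loop: for n in range(15):
After iteration 1: n = 0, x = 1
After iteration 2: n = 1, x = 2
After iteration 3: n = 2, x = 3
After iteration 4: n = 3, x = 4
After iteration 5: n = 4, x = 0
After iteration 6: n = 5, x = 1
After iteration 7: n = 6, x = 2
After iteration 8: n = 7, x = 3
After iteration 9: n = 8, x = 4
After iteration 10: n = 9, x = 0
After iteration 11: n = 10, x = 1
After iteration 12: n = 11, x = 2
After iteration 13: n = 12, x = 3
After iteration 14: n = 13, x = 4
After iteration 15: n = 14, x = 0
Loop ends.

Final answer: 0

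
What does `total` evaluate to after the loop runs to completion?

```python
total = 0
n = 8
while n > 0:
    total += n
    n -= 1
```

Let's trace through this code step by step.

Initialize: total = 0
Initialize: n = 8
Entering loop: while n > 0:
After iteration 1: total = 8, n = 7
After iteration 2: total = 15, n = 6
After iteration 3: total = 21, n = 5
After iteration 4: total = 26, n = 4
After iteration 5: total = 30, n = 3
After iteration 6: total = 33, n = 2
After iteration 7: total = 35, n = 1
After iteration 8: total = 36, n = 0
Loop ends.

Final answer: 36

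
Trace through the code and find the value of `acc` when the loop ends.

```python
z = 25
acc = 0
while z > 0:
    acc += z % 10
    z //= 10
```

Let's trace through this code step by step.

Initialize: z = 25
Initialize: acc = 0
Entering loop: while z > 0:
After iteration 1: z = 2, acc = 5
After iteration 2: z = 0, acc = 7
Loop ends.

Final answer: 7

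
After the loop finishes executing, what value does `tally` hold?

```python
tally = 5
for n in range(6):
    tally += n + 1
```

Let's trace through this code step by step.

Initialize: tally = 5
Entering loop: for n in range(6):
After iteration 1: n = 0, tally = 6
After iteration 2: n = 1, tally = 8
After iteration 3: n = 2, tally = 11
After iteration 4: n = 3, tally = 15
After iteration 5: n = 4, tally = 20
After iteration 6: n = 5, tally = 26
Loop ends.

Final answer: 26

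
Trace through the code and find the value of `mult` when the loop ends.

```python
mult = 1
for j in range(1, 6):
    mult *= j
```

Let's trace through this code step by step.

Initialize: mult = 1
Entering loop: for j in range(1, 6):
After iteration 1: j = 1, mult = 1
After iteration 2: j = 2, mult = 2
After iteration 3: j = 3, mult = 6
After iteration 4: j = 4, mult = 24
After iteration 5: j = 5, mult = 120
Loop ends.

Final answer: 120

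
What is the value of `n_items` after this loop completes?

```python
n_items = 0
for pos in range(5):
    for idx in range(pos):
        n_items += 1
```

Let's trace through this code step by step.

Initialize: n_items = 0
Entering loop: for pos in range(5):
After iteration 1: pos = 0, n_items = 0
After iteration 2: pos = 1, n_items = 1, idx = 0
After iteration 3: pos = 2, n_items = 3, idx = 1
After iteration 4: pos = 3, n_items = 6, idx = 2
After iteration 5: pos = 4, n_items = 10, idx = 3
Loop ends.

Final answer: 10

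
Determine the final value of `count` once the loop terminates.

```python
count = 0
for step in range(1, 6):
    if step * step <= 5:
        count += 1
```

Let's trace through this code step by step.

Initialize: count = 0
Entering loop: for step in range(1, 6):
After iteration 1: step = 1, count = 1
After iteration 2: step = 2, count = 2
After iteration 3: step = 3, count = 2
After iteration 4: step = 4, count = 2
After iteration 5: step = 5, count = 2
Loop ends.

Final answer: 2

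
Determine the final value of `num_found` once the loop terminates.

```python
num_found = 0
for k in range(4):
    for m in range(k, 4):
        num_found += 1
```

Let's trace through this code step by step.

Initialize: num_found = 0
Entering loop: for k in range(4):
After iteration 1: k = 0, num_found = 4
After iteration 2: k = 1, num_found = 7
After iteration 3: k = 2, num_found = 9
After iteration 4: k = 3, num_found = 10
Loop ends.

Final answer: 10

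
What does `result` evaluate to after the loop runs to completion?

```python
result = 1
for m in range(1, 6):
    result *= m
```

Let's trace through this code step by step.

Initialize: result = 1
Entering loop: for m in range(1, 6):
After iteration 1: m = 1, result = 1
After iteration 2: m = 2, result = 2
After iteration 3: m = 3, result = 6
After iteration 4: m = 4, result = 24
After iteration 5: m = 5, result = 120
Loop ends.

Final answer: 120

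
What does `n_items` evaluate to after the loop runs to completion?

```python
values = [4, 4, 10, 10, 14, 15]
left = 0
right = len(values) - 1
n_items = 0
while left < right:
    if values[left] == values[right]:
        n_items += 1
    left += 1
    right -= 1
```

Let's trace through this code step by step.

Initialize: values = [4, 4, 10, 10, 14, 15]
Initialize: left = 0
Initialize: right = 5
Initialize: n_items = 0
Entering loop: while left < right:
After iteration 1: left = 1, right = 4, n_items = 0
After iteration 2: left = 2, right = 3, n_items = 0
After iteration 3: left = 3, right = 2, n_items = 1
Loop ends.

Final answer: 1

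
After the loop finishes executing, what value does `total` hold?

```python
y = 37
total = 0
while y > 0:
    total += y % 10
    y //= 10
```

Let's trace through this code step by step.

Initialize: y = 37
Initialize: total = 0
Entering loop: while y > 0:
After iteration 1: y = 3, total = 7
After iteration 2: y = 0, total = 10
Loop ends.

Final answer: 10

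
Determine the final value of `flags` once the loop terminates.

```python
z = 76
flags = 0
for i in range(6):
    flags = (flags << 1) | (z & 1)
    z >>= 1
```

Let's trace through this code step by step.

Initialize: z = 76
Initialize: flags = 0
Entering loop: for i in range(6):
After iteration 1: i = 0, z = 38, flags = 0
After iteration 2: i = 1, z = 19, flags = 0
After iteration 3: i = 2, z = 9, flags = 1
After iteration 4: i = 3, z = 4, flags = 3
After iteration 5: i = 4, z = 2, flags = 6
After iteration 6: i = 5, z = 1, flags = 12
Loop ends.

Final answer: 12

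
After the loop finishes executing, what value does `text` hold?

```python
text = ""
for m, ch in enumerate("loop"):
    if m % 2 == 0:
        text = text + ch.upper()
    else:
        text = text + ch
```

Let's trace through this code step by step.

Initialize: text = ''
Entering loop: for m, ch in enumerate("loop"):
After iteration 1: m = 0, ch = 'l', text = 'L'
After iteration 2: m = 1, ch = 'o', text = 'Lo'
After iteration 3: m = 2, ch = 'o', text = 'LoO'
After iteration 4: m = 3, ch = 'p', text = 'LoOp'
Loop ends.

Final answer: 'LoOp'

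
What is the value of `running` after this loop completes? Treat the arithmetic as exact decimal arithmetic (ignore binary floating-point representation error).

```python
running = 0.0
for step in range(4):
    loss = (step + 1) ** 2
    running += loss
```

Let's trace through this code step by step.

Initialize: running = 0.0
Entering loop: for step in range(4):
After iteration 1: step = 0, running = 1.0, loss = 1
After iteration 2: step = 1, running = 5.0, loss = 4
After iteration 3: step = 2, running = 14.0, loss = 9
After iteration 4: step = 3, running = 30.0, loss = 16
Loop ends.

Final answer: 30.0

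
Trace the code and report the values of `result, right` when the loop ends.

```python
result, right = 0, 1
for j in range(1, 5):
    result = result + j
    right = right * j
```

Let's trace through this code step by step.

Initialize: result = 0
Initialize: right = 1
Entering loop: for j in range(1, 5):
After iteration 1: j = 1, result = 1, right = 1
After iteration 2: j = 2, result = 3, right = 2
After iteration 3: j = 3, result = 6, right = 6
After iteration 4: j = 4, result = 10, right = 24
Loop ends.

Final answer: 10, 24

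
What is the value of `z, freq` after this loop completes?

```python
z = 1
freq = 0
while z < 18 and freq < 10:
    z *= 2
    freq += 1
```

Let's trace through this code step by step.

Initialize: z = 1
Initialize: freq = 0
Entering loop: while z < 18 and freq < 10:
After iteration 1: z = 2, freq = 1
After iteration 2: z = 4, freq = 2
After iteration 3: z = 8, freq = 3
After iteration 4: z = 16, freq = 4
After iteration 5: z = 32, freq = 5
Loop ends.

Final answer: 32, 5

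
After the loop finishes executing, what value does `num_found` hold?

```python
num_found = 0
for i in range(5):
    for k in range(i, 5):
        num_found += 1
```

Let's trace through this code step by step.

Initialize: num_found = 0
Entering loop: for i in range(5):
After iteration 1: i = 0, num_found = 5
After iteration 2: i = 1, num_found = 9
After iteration 3: i = 2, num_found = 12
After iteration 4: i = 3, num_found = 14
After iteration 5: i = 4, num_found = 15
Loop ends.

Final answer: 15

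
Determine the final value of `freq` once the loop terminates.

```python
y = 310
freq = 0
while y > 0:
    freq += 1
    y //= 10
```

Let's trace through this code step by step.

Initialize: y = 310
Initialize: freq = 0
Entering loop: while y > 0:
After iteration 1: y = 31, freq = 1
After iteration 2: y = 3, freq = 2
After iteration 3: y = 0, freq = 3
Loop ends.

Final answer: 3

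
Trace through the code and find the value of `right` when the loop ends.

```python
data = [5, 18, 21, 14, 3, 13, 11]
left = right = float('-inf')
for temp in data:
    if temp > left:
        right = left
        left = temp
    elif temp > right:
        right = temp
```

Let's trace through this code step by step.

Initialize: data = [5, 18, 21, 14, 3, 13, 11]
Initialize: left = -inf
Initialize: right = -inf
Entering loop: for temp in data:
After iteration 1: temp = 5, left = 5, right = -inf
After iteration 2: temp = 18, left = 18, right = 5
After iteration 3: temp = 21, left = 21, right = 18
After iteration 4: temp = 14, left = 21, right = 18
After iteration 5: temp = 3, left = 21, right = 18
After iteration 6: temp = 13, left = 21, right = 18
After iteration 7: temp = 11, left = 21, right = 18
Loop ends.

Final answer: 18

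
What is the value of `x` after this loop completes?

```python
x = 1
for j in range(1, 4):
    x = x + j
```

Let's trace through this code step by step.

Initialize: x = 1
Entering loop: for j in range(1, 4):
After iteration 1: j = 1, x = 2
After iteration 2: j = 2, x = 4
After iteration 3: j = 3, x = 7
Loop ends.

Final answer: 7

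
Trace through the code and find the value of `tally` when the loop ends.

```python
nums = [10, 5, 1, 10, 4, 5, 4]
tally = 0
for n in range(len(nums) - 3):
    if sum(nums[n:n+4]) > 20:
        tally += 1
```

Let's trace through this code step by step.

Initialize: nums = [10, 5, 1, 10, 4, 5, 4]
Initialize: tally = 0
Entering loop: for n in range(len(nums) - 3):
After iteration 1: n = 0, tally = 1
After iteration 2: n = 1, tally = 1
After iteration 3: n = 2, tally = 1
After iteration 4: n = 3, tally = 2
Loop ends.

Final answer: 2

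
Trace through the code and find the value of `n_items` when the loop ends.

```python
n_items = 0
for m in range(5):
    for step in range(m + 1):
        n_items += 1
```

Let's trace through this code step by step.

Initialize: n_items = 0
Entering loop: for m in range(5):
After iteration 1: m = 0, n_items = 1, step = 0
After iteration 2: m = 1, n_items = 3, step = 1
After iteration 3: m = 2, n_items = 6, step = 2
After iteration 4: m = 3, n_items = 10, step = 3
After iteration 5: m = 4, n_items = 15, step = 4
Loop ends.

Final answer: 15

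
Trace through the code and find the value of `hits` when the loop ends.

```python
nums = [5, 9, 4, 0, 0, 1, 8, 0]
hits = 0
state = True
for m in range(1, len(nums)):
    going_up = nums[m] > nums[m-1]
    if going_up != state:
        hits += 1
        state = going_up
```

Let's trace through this code step by step.

Initialize: nums = [5, 9, 4, 0, 0, 1, 8, 0]
Initialize: hits = 0
Initialize: state = True
Entering loop: for m in range(1, len(nums)):
After iteration 1: m = 1, hits = 0, state = True, going_up = True
After iteration 2: m = 2, hits = 1, state = False, going_up = False
After iteration 3: m = 3, hits = 1, state = False, going_up = False
After iteration 4: m = 4, hits = 1, state = False, going_up = False
After iteration 5: m = 5, hits = 2, state = True, going_up = True
After iteration 6: m = 6, hits = 2, state = True, going_up = True
After iteration 7: m = 7, hits = 3, state = False, going_up = False
Loop ends.

Final answer: 3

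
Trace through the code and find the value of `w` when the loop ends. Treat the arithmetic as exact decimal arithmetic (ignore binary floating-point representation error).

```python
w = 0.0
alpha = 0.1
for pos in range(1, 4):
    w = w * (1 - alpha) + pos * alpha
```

Let's trace through this code step by step.

Initialize: w = 0.0
Initialize: alpha = 0.1
Entering loop: for pos in range(1, 4):
After iteration 1: pos = 1, w = 0.1
After iteration 2: pos = 2, w = 0.29
After iteration 3: pos = 3, w = 0.561
Loop ends.

Final answer: 0.561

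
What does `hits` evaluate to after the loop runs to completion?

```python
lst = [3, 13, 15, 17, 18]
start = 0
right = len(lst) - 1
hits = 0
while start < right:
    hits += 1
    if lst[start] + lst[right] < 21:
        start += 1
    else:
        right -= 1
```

Let's trace through this code step by step.

Initialize: lst = [3, 13, 15, 17, 18]
Initialize: start = 0
Initialize: right = 4
Initialize: hits = 0
Entering loop: while start < right:
After iteration 1: start = 0, right = 3, hits = 1
After iteration 2: start = 1, right = 3, hits = 2
After iteration 3: start = 1, right = 2, hits = 3
After iteration 4: start = 1, right = 1, hits = 4
Loop ends.

Final answer: 4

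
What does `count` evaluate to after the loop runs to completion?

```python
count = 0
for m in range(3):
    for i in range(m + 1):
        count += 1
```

Let's trace through this code step by step.

Initialize: count = 0
Entering loop: for m in range(3):
After iteration 1: m = 0, count = 1, i = 0
After iteration 2: m = 1, count = 3, i = 1
After iteration 3: m = 2, count = 6, i = 2
Loop ends.

Final answer: 6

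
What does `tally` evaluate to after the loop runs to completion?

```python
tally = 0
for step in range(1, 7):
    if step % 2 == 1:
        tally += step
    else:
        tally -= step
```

Let's trace through this code step by step.

Initialize: tally = 0
Entering loop: for step in range(1, 7):
After iteration 1: step = 1, tally = 1
After iteration 2: step = 2, tally = -1
After iteration 3: step = 3, tally = 2
After iteration 4: step = 4, tally = -2
After iteration 5: step = 5, tally = 3
After iteration 6: step = 6, tally = -3
Loop ends.

Final answer: -3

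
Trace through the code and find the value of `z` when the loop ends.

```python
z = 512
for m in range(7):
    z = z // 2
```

Let's trace through this code step by step.

Initialize: z = 512
Entering loop: for m in range(7):
After iteration 1: m = 0, z = 256
After iteration 2: m = 1, z = 128
After iteration 3: m = 2, z = 64
After iteration 4: m = 3, z = 32
After iteration 5: m = 4, z = 16
After iteration 6: m = 5, z = 8
After iteration 7: m = 6, z = 4
Loop ends.

Final answer: 4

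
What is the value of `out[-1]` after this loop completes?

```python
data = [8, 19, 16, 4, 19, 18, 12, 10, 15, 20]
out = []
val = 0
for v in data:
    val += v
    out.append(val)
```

Let's trace through this code step by step.

Initialize: data = [8, 19, 16, 4, 19, 18, 12, 10, 15, 20]
Initialize: out = []
Initialize: val = 0
Entering loop: for v in data:
After iteration 1: v = 8, out = [8], val = 8
After iteration 2: v = 19, out = [8, 27], val = 27
After iteration 3: v = 16, out = [8, 27, 43], val = 43
After iteration 4: v = 4, out = [8, 27, 43, 47], val = 47
After iteration 5: v = 19, out = [8, 27, 43, 47, 66], val = 66
After iteration 6: v = 18, out = [8, 27, 43, 47, 66, 84], val = 84
After iteration 7: v = 12, out = [8, 27, 43, 47, 66, 84, 96], val = 96
After iteration 8: v = 10, out = [8, 27, 43, 47, 66, 84, 96, 106], val = 106
After iteration 9: v = 15, out = [8, 27, 43, 47, 66, 84, 96, 106, 121], val = 121
After iteration 10: v = 20, out = [8, 27, 43, 47, 66, 84, 96, 106, 121, 141], val = 141
Loop ends.
out[-1] = 141

Final answer: 141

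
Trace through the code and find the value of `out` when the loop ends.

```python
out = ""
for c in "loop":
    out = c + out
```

Let's trace through this code step by step.

Initialize: out = ''
Entering loop: for c in "loop":
After iteration 1: c = 'l', out = 'l'
After iteration 2: c = 'o', out = 'ol'
After iteration 3: c = 'o', out = 'ool'
After iteration 4: c = 'p', out = 'pool'
Loop ends.

Final answer: 'pool'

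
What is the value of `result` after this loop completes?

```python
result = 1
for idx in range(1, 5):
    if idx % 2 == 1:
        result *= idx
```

Let's trace through this code step by step.

Initialize: result = 1
Entering loop: for idx in range(1, 5):
After iteration 1: idx = 1, result = 1
After iteration 2: idx = 2, result = 1
After iteration 3: idx = 3, result = 3
After iteration 4: idx = 4, result = 3
Loop ends.

Final answer: 3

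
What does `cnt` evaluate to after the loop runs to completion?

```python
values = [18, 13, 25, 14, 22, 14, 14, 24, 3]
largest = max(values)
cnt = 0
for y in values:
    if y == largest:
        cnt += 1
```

Let's trace through this code step by step.

Initialize: values = [18, 13, 25, 14, 22, 14, 14, 24, 3]
Initialize: largest = 25
Initialize: cnt = 0
Entering loop: for y in values:
After iteration 1: y = 18, cnt = 0
After iteration 2: y = 13, cnt = 0
After iteration 3: y = 25, cnt = 1
After iteration 4: y = 14, cnt = 1
After iteration 5: y = 22, cnt = 1
After iteration 6: y = 14, cnt = 1
After iteration 7: y = 14, cnt = 1
After iteration 8: y = 24, cnt = 1
After iteration 9: y = 3, cnt = 1
Loop ends.

Final answer: 1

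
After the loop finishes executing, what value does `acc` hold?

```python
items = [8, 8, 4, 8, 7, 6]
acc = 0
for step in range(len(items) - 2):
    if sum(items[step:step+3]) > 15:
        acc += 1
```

Let's trace through this code step by step.

Initialize: items = [8, 8, 4, 8, 7, 6]
Initialize: acc = 0
Entering loop: for step in range(len(items) - 2):
After iteration 1: step = 0, acc = 1
After iteration 2: step = 1, acc = 2
After iteration 3: step = 2, acc = 3
After iteration 4: step = 3, acc = 4
Loop ends.

Final answer: 4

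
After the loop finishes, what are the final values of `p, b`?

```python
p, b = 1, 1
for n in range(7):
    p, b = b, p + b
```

Let's trace through this code step by step.

Initialize: p = 1
Initialize: b = 1
Entering loop: for n in range(7):
After iteration 1: n = 0, p = 1, b = 2
After iteration 2: n = 1, p = 2, b = 3
After iteration 3: n = 2, p = 3, b = 5
After iteration 4: n = 3, p = 5, b = 8
After iteration 5: n = 4, p = 8, b = 13
After iteration 6: n = 5, p = 13, b = 21
After iteration 7: n = 6, p = 21, b = 34
Loop ends.

Final answer: 21, 34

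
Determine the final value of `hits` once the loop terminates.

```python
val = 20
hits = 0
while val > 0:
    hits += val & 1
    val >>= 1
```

Let's trace through this code step by step.

Initialize: val = 20
Initialize: hits = 0
Entering loop: while val > 0:
After iteration 1: val = 10, hits = 0
After iteration 2: val = 5, hits = 0
After iteration 3: val = 2, hits = 1
After iteration 4: val = 1, hits = 1
After iteration 5: val = 0, hits = 2
Loop ends.

Final answer: 2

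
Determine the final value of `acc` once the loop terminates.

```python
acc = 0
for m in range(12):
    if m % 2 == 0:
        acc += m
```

Let's trace through this code step by step.

Initialize: acc = 0
Entering loop: for m in range(12):
After iteration 1: m = 0, acc = 0
After iteration 2: m = 1, acc = 0
After iteration 3: m = 2, acc = 2
After iteration 4: m = 3, acc = 2
After iteration 5: m = 4, acc = 6
After iteration 6: m = 5, acc = 6
After iteration 7: m = 6, acc = 12
After iteration 8: m = 7, acc = 12
After iteration 9: m = 8, acc = 20
After iteration 10: m = 9, acc = 20
After iteration 11: m = 10, acc = 30
After iteration 12: m = 11, acc = 30
Loop ends.

Final answer: 30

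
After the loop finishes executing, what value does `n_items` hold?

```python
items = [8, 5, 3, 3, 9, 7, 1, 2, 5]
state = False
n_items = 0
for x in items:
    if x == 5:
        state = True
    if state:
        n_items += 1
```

Let's trace through this code step by step.

Initialize: items = [8, 5, 3, 3, 9, 7, 1, 2, 5]
Initialize: state = False
Initialize: n_items = 0
Entering loop: for x in items:
After iteration 1: x = 8, state = False, n_items = 0
After iteration 2: x = 5, state = True, n_items = 1
After iteration 3: x = 3, state = True, n_items = 2
After iteration 4: x = 3, state = True, n_items = 3
After iteration 5: x = 9, state = True, n_items = 4
After iteration 6: x = 7, state = True, n_items = 5
After iteration 7: x = 1, state = True, n_items = 6
After iteration 8: x = 2, state = True, n_items = 7
After iteration 9: x = 5, state = True, n_items = 8
Loop ends.

Final answer: 8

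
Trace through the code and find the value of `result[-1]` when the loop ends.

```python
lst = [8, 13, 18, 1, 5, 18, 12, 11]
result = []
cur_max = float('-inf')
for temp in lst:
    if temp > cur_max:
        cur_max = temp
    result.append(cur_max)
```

Let's trace through this code step by step.

Initialize: lst = [8, 13, 18, 1, 5, 18, 12, 11]
Initialize: result = []
Initialize: cur_max = -inf
Entering loop: for temp in lst:
After iteration 1: temp = 8, result = [8], cur_max = 8
After iteration 2: temp = 13, result = [8, 13], cur_max = 13
After iteration 3: temp = 18, result = [8, 13, 18], cur_max = 18
After iteration 4: temp = 1, result = [8, 13, 18, 18], cur_max = 18
After iteration 5: temp = 5, result = [8, 13, 18, 18, 18], cur_max = 18
After iteration 6: temp = 18, result = [8, 13, 18, 18, 18, 18], cur_max = 18
After iteration 7: temp = 12, result = [8, 13, 18, 18, 18, 18, 18], cur_max = 18
After iteration 8: temp = 11, result = [8, 13, 18, 18, 18, 18, 18, 18], cur_max = 18
Loop ends.
result[-1] = 18

Final answer: 18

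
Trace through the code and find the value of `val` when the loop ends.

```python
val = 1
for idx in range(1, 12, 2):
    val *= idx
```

Let's trace through this code step by step.

Initialize: val = 1
Entering loop: for idx in range(1, 12, 2):
After iteration 1: idx = 1, val = 1
After iteration 2: idx = 3, val = 3
After iteration 3: idx = 5, val = 15
After iteration 4: idx = 7, val = 105
After iteration 5: idx = 9, val = 945
After iteration 6: idx = 11, val = 10395
Loop ends.

Final answer: 10395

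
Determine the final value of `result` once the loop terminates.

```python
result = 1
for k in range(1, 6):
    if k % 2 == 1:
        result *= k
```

Let's trace through this code step by step.

Initialize: result = 1
Entering loop: for k in range(1, 6):
After iteration 1: k = 1, result = 1
After iteration 2: k = 2, result = 1
After iteration 3: k = 3, result = 3
After iteration 4: k = 4, result = 3
After iteration 5: k = 5, result = 15
Loop ends.

Final answer: 15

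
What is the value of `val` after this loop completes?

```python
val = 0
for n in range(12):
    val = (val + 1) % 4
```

Let's trace through this code step by step.

Initialize: val = 0
Entering loop: for n in range(12):
After iteration 1: n = 0, val = 1
After iteration 2: n = 1, val = 2
After iteration 3: n = 2, val = 3
After iteration 4: n = 3, val = 0
After iteration 5: n = 4, val = 1
After iteration 6: n = 5, val = 2
After iteration 7: n = 6, val = 3
After iteration 8: n = 7, val = 0
After iteration 9: n = 8, val = 1
After iteration 10: n = 9, val = 2
After iteration 11: n = 10, val = 3
After iteration 12: n = 11, val = 0
Loop ends.

Final answer: 0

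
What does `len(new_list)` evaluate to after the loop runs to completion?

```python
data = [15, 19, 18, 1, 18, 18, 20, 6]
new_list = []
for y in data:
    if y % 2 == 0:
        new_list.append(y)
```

Let's trace through this code step by step.

Initialize: data = [15, 19, 18, 1, 18, 18, 20, 6]
Initialize: new_list = []
Entering loop: for y in data:
After iteration 1: y = 15, new_list = []
After iteration 2: y = 19, new_list = []
After iteration 3: y = 18, new_list = [18]
After iteration 4: y = 1, new_list = [18]
After iteration 5: y = 18, new_list = [18, 18]
After iteration 6: y = 18, new_list = [18, 18, 18]
After iteration 7: y = 20, new_list = [18, 18, 18, 20]
After iteration 8: y = 6, new_list = [18, 18, 18, 20, 6]
Loop ends.
len(new_list) = 5

Final answer: 5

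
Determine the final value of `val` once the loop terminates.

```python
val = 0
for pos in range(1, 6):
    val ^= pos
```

Let's trace through this code step by step.

Initialize: val = 0
Entering loop: for pos in range(1, 6):
After iteration 1: pos = 1, val = 1
After iteration 2: pos = 2, val = 3
After iteration 3: pos = 3, val = 0
After iteration 4: pos = 4, val = 4
After iteration 5: pos = 5, val = 1
Loop ends.

Final answer: 1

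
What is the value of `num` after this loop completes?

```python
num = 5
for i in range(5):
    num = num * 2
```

Let's trace through this code step by step.

Initialize: num = 5
Entering loop: for i in range(5):
After iteration 1: i = 0, num = 10
After iteration 2: i = 1, num = 20
After iteration 3: i = 2, num = 40
After iteration 4: i = 3, num = 80
After iteration 5: i = 4, num = 160
Loop ends.

Final answer: 160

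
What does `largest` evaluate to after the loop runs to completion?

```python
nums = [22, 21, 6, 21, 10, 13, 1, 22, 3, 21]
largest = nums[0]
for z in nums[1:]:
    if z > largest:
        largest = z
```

Let's trace through this code step by step.

Initialize: nums = [22, 21, 6, 21, 10, 13, 1, 22, 3, 21]
Initialize: largest = 22
Entering loop: for z in nums[1:]:
After iteration 1: z = 21, largest = 22
After iteration 2: z = 6, largest = 22
After iteration 3: z = 21, largest = 22
After iteration 4: z = 10, largest = 22
After iteration 5: z = 13, largest = 22
After iteration 6: z = 1, largest = 22
After iteration 7: z = 22, largest = 22
After iteration 8: z = 3, largest = 22
After iteration 9: z = 21, largest = 22
Loop ends.

Final answer: 22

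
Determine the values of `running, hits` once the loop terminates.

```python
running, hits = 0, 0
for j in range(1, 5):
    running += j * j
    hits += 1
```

Let's trace through this code step by step.

Initialize: running = 0
Initialize: hits = 0
Entering loop: for j in range(1, 5):
After iteration 1: j = 1, running = 1, hits = 1
After iteration 2: j = 2, running = 5, hits = 2
After iteration 3: j = 3, running = 14, hits = 3
After iteration 4: j = 4, running = 30, hits = 4
Loop ends.

Final answer: 30, 4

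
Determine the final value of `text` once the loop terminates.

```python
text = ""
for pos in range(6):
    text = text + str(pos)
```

Let's trace through this code step by step.

Initialize: text = ''
Entering loop: for pos in range(6):
After iteration 1: pos = 0, text = '0'
After iteration 2: pos = 1, text = '01'
After iteration 3: pos = 2, text = '012'
After iteration 4: pos = 3, text = '0123'
After iteration 5: pos = 4, text = '01234'
After iteration 6: pos = 5, text = '012345'
Loop ends.

Final answer: '012345'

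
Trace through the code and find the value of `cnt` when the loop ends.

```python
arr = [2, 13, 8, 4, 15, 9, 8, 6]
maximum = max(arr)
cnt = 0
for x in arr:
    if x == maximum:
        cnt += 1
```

Let's trace through this code step by step.

Initialize: arr = [2, 13, 8, 4, 15, 9, 8, 6]
Initialize: maximum = 15
Initialize: cnt = 0
Entering loop: for x in arr:
After iteration 1: x = 2, cnt = 0
After iteration 2: x = 13, cnt = 0
After iteration 3: x = 8, cnt = 0
After iteration 4: x = 4, cnt = 0
After iteration 5: x = 15, cnt = 1
After iteration 6: x = 9, cnt = 1
After iteration 7: x = 8, cnt = 1
After iteration 8: x = 6, cnt = 1
Loop ends.

Final answer: 1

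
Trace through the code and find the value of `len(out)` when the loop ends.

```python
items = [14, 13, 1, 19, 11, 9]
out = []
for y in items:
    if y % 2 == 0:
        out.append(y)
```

Let's trace through this code step by step.

Initialize: items = [14, 13, 1, 19, 11, 9]
Initialize: out = []
Entering loop: for y in items:
After iteration 1: y = 14, out = [14]
After iteration 2: y = 13, out = [14]
After iteration 3: y = 1, out = [14]
After iteration 4: y = 19, out = [14]
After iteration 5: y = 11, out = [14]
After iteration 6: y = 9, out = [14]
Loop ends.
len(out) = 1

Final answer: 1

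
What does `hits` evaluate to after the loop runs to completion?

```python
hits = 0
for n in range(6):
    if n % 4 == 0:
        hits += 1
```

Let's trace through this code step by step.

Initialize: hits = 0
Entering loop: for n in range(6):
After iteration 1: n = 0, hits = 1
After iteration 2: n = 1, hits = 1
After iteration 3: n = 2, hits = 1
After iteration 4: n = 3, hits = 1
After iteration 5: n = 4, hits = 2
After iteration 6: n = 5, hits = 2
Loop ends.

Final answer: 2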